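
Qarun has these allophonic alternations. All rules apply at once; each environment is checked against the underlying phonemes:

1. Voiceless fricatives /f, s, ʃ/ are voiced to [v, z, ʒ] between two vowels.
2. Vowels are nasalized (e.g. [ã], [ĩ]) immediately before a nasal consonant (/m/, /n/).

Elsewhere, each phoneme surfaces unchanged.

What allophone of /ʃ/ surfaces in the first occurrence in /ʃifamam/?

/ʃ/ — word-initial; rule 1 does not apply here → [ʃ].

[ʃ]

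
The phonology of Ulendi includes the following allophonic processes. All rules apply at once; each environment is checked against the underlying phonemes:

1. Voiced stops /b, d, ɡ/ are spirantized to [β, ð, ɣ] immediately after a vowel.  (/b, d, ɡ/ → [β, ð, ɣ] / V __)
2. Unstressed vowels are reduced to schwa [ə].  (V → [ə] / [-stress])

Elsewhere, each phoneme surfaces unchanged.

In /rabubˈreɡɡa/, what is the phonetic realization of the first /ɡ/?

[ɣ]

/ɡ/ meets the environment for rule 1 (immediately after a vowel) → [ɣ].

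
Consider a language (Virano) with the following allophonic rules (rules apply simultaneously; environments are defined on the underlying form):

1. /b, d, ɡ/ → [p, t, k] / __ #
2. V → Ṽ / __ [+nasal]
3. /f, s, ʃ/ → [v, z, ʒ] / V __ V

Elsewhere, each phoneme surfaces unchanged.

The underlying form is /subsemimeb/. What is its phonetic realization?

/s/ (word-initial) fails the environment for rule 3, so it stays [s].
/u/ (between /s/ and /b/) is in the target of rule 2 but the environment (before a nasal consonant) is not met → [u].
/b/ (between /u/ and /s/) fails the environment for rule 1, so it stays [b].
/s/ — between /b/ and /e/; rule 3 does not apply here → [s].
/e/ (between /s/ and /m/) occurs before a nasal consonant → [ẽ] by rule 2.
/i/ meets the environment for rule 2 (before a nasal consonant) → [ĩ].
/e/ — between /m/ and /b/; rule 2 does not apply here → [e].
/b/ — word-final, word-finally — surfaces as [p] (rule 1).

[subsẽmĩmep]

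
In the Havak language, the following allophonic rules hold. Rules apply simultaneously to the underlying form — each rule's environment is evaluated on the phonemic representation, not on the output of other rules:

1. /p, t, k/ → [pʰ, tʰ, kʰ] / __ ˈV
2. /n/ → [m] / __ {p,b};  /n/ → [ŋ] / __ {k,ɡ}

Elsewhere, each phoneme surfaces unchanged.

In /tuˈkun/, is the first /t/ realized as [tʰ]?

No

/t/ (word-initial): rule 1 targets it, but not immediately before a stressed vowel → unchanged [t].
The actual realization is [t], not [tʰ].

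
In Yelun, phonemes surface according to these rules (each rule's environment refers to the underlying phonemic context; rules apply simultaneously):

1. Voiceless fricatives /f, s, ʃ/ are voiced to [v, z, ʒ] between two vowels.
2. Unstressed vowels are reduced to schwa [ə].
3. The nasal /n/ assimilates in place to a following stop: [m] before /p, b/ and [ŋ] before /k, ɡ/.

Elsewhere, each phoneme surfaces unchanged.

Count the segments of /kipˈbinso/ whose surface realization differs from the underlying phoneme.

Segments that undergo a rule: /i/ → [ə] (rule 2); /o/ → [ə] (rule 2).
All other segments surface unchanged.

2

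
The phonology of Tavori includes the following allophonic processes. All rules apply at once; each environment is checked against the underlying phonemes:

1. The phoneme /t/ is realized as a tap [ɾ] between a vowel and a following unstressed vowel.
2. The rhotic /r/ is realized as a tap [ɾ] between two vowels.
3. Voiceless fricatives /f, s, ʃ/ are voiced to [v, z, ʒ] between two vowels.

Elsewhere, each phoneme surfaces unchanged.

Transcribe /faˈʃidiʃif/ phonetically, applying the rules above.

[faˈʒidiʒif]

/f/ — word-initial; rule 3 does not apply here → [f].
/a/ — not in any rule's target class → [a].
/ʃ/ meets the environment for rule 3 (between two vowels) → [ʒ].
/i/ (between /ʃ/ and /d/): no rule targets it → [i].
/d/ — not in any rule's target class → [d].
/i/ (between /d/ and /ʃ/) is unaffected → [i].
/ʃ/ meets the environment for rule 3 (between two vowels) → [ʒ].
/i/ stays [i].
/f/ (word-final) is in the target of rule 3 but the environment (between two vowels) is not met → [f].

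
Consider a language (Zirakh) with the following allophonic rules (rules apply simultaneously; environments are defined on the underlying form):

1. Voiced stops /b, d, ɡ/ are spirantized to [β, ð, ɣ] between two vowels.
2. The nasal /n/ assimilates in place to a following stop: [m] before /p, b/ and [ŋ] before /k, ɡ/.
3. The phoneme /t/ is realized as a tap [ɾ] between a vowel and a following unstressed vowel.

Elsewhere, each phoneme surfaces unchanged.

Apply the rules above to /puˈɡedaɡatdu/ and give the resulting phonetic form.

/p/ (word-initial) is unaffected → [p].
/u/ — not in any rule's target class → [u].
/ɡ/ (between /u/ and /e/): between two vowels, so rule 1 applies → [ɣ].
/e/ stays [e].
Rule 1 applies to /d/ (between /e/ and /a/: between two vowels) → [ð].
/a/ (between /d/ and /ɡ/): no rule targets it → [a].
Rule 1 applies to /ɡ/ (between /a/ and /a/: between two vowels) → [ɣ].
/a/ stays [a].
/t/ — between /a/ and /d/; rule 3 does not apply here → [t].
/d/ (between /t/ and /u/): rule 1 targets it, but not between two vowels → unchanged [d].
/u/ (word-final) is unaffected → [u].

[puˈɣeðaɣatdu]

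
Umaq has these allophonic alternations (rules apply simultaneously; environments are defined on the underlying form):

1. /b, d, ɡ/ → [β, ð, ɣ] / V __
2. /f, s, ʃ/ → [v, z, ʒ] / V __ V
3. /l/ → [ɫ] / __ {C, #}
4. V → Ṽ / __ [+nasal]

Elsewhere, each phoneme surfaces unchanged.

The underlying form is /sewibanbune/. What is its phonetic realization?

/s/ — word-initial; rule 2 does not apply here → [s].
/e/ (between /s/ and /w/): rule 4 targets it, but not before a nasal consonant → unchanged [e].
/w/ — not in any rule's target class → [w].
/i/ (between /w/ and /b/): rule 4 targets it, but not before a nasal consonant → unchanged [i].
/b/ (between /i/ and /a/): immediately after a vowel, so rule 1 applies → [β].
/a/ (between /b/ and /n/): before a nasal consonant, so rule 4 applies → [ã].
/n/ stays [n].
/b/ — between /n/ and /u/; rule 1 does not apply here → [b].
/u/ meets the environment for rule 4 (before a nasal consonant) → [ũ].
/n/ (between /u/ and /e/): no rule targets it → [n].
/e/ (word-final) is in the target of rule 4 but the environment (before a nasal consonant) is not met → [e].

[sewiβãnbũne]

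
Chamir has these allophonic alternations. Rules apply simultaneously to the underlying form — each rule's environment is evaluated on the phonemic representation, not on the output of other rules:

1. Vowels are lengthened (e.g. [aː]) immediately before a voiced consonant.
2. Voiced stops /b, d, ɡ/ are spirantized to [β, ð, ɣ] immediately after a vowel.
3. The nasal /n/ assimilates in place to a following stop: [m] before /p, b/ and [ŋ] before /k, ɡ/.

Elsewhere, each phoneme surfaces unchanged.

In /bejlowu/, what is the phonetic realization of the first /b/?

/b/ (word-initial) is in the target of rule 2 but the environment (immediately after a vowel) is not met → [b].

[b]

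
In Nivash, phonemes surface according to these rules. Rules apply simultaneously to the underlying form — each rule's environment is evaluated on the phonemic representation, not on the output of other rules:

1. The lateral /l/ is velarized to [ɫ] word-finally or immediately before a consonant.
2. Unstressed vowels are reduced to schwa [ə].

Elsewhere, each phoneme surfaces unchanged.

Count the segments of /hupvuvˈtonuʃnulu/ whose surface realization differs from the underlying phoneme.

5

Segments that undergo a rule: /u/ → [ə] (rule 2); /u/ → [ə] (rule 2); /u/ → [ə] (rule 2); /u/ → [ə] (rule 2); /u/ → [ə] (rule 2).
All other segments surface unchanged.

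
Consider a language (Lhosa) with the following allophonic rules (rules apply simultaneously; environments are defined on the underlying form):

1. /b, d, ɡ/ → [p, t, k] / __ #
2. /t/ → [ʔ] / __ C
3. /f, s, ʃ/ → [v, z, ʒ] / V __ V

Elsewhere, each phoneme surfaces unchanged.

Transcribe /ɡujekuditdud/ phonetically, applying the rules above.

/ɡ/ (word-initial): rule 1 targets it, but not word-finally → unchanged [ɡ].
/u/ (between /ɡ/ and /j/): no rule targets it → [u].
/j/ (between /u/ and /e/): no rule targets it → [j].
/e/ stays [e].
/k/ stays [k].
/u/ (between /k/ and /d/) is unaffected → [u].
/d/ (between /u/ and /i/) fails the environment for rule 1, so it stays [d].
/i/ stays [i].
/t/ — between /i/ and /d/, immediately before a consonant — surfaces as [ʔ] (rule 2).
/d/ (between /t/ and /u/): rule 1 targets it, but not word-finally → unchanged [d].
/u/ (between /d/ and /d/) is unaffected → [u].
/d/ (word-final) occurs word-finally → [t] by rule 1.

[ɡujekudiʔdut]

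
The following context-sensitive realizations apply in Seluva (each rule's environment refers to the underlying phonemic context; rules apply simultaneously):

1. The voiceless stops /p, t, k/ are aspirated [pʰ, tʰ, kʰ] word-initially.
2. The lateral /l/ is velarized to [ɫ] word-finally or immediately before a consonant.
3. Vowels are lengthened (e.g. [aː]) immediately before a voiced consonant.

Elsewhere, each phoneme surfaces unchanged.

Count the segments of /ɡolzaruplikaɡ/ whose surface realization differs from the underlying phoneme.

4

Segments that undergo a rule: /o/ → [oː] (rule 3); /l/ → [ɫ] (rule 2); /a/ → [aː] (rule 3); /a/ → [aː] (rule 3).
All other segments surface unchanged.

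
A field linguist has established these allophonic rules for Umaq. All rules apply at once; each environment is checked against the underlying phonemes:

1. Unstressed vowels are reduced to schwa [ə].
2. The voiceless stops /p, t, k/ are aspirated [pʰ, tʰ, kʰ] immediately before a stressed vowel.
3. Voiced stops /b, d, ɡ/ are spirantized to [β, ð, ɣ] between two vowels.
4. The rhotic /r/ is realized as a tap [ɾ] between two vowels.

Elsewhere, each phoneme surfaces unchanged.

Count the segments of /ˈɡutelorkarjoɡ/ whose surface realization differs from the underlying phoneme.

Segments that undergo a rule: /e/ → [ə] (rule 1); /o/ → [ə] (rule 1); /a/ → [ə] (rule 1); /o/ → [ə] (rule 1).
All other segments surface unchanged.

4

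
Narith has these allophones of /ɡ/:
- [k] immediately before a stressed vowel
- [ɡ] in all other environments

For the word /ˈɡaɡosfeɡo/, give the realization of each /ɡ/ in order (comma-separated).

Occurrence 1 (position 1): immediately before a stressed vowel → [k].
Occurrence 2 (position 3): no conditioning environment matches → elsewhere allophone [ɡ].
Occurrence 3 (position 8): no conditioning environment matches → elsewhere allophone [ɡ].

[k], [ɡ], [ɡ]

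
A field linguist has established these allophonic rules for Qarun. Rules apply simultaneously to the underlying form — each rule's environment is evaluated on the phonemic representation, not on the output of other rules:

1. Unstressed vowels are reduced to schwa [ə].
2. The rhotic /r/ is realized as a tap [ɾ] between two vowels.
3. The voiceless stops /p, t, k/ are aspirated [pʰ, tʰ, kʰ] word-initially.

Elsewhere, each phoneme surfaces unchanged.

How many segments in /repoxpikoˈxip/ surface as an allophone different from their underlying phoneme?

4

Segments that undergo a rule: /e/ → [ə] (rule 1); /o/ → [ə] (rule 1); /i/ → [ə] (rule 1); /o/ → [ə] (rule 1).
All other segments surface unchanged.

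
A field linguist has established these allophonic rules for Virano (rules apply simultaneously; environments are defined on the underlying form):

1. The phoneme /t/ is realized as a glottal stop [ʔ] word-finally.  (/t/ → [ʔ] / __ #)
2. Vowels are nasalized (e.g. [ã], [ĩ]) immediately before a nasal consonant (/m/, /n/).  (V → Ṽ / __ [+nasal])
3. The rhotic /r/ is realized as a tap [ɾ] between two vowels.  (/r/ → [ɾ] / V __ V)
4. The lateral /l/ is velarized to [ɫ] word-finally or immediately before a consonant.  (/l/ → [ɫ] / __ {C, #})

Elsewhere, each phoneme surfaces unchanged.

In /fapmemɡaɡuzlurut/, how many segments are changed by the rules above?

Segments that undergo a rule: /e/ → [ẽ] (rule 2); /r/ → [ɾ] (rule 3); /t/ → [ʔ] (rule 1).
All other segments surface unchanged.

3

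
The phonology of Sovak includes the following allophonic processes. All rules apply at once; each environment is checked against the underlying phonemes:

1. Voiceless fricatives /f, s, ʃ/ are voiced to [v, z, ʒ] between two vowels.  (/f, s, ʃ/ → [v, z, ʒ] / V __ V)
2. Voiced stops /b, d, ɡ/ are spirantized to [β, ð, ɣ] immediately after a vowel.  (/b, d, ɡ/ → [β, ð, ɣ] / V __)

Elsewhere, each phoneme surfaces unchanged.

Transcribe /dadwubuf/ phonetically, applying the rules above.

[daðwuβuf]

/d/ (word-initial): rule 2 targets it, but not immediately after a vowel → unchanged [d].
/a/ stays [a].
/d/ (between /a/ and /w/): immediately after a vowel, so rule 2 applies → [ð].
/w/ (between /d/ and /u/) is unaffected → [w].
/u/ stays [u].
/b/ (between /u/ and /u/): immediately after a vowel, so rule 2 applies → [β].
/u/ (between /b/ and /f/): no rule targets it → [u].
/f/ (word-final) fails the environment for rule 1, so it stays [f].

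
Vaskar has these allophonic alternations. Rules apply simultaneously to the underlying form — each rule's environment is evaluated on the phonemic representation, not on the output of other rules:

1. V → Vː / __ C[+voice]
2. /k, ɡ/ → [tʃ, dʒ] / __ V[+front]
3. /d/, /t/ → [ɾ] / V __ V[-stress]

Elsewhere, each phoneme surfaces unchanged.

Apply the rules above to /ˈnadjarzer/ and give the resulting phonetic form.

/n/ (word-initial) is unaffected → [n].
Rule 1 applies to /a/ (between /n/ and /d/: before a voiced consonant) → [aː].
/d/ (between /a/ and /j/): rule 3 targets it, but not between a vowel and a following unstressed vowel → unchanged [d].
/j/ stays [j].
/a/ — between /j/ and /r/, before a voiced consonant — surfaces as [aː] (rule 1).
/r/ stays [r].
/z/ — not in any rule's target class → [z].
/e/ meets the environment for rule 1 (before a voiced consonant) → [eː].
/r/ stays [r].

[ˈnaːdjaːrzeːr]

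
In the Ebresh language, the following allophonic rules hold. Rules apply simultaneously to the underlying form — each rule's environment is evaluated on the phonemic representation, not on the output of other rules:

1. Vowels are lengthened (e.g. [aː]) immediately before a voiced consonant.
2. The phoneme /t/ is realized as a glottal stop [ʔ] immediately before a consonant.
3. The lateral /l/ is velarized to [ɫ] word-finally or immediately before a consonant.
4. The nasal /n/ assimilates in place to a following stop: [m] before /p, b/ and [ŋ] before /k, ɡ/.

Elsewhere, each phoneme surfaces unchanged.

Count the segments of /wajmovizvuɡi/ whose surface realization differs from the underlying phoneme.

4

Segments that undergo a rule: /a/ → [aː] (rule 1); /o/ → [oː] (rule 1); /i/ → [iː] (rule 1); /u/ → [uː] (rule 1).
All other segments surface unchanged.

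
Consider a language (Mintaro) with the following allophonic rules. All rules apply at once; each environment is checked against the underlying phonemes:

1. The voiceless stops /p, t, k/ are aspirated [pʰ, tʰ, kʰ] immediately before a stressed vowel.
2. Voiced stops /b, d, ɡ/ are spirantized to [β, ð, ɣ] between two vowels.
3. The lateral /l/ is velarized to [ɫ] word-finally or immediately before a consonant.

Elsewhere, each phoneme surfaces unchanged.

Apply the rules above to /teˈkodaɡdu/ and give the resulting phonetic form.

/t/ (word-initial): rule 1 targets it, but not immediately before a stressed vowel → unchanged [t].
/e/ (between /t/ and /k/): no rule targets it → [e].
/k/ meets the environment for rule 1 (immediately before a stressed vowel) → [kʰ].
/o/ (between /k/ and /d/) is unaffected → [o].
/d/ (between /o/ and /a/) occurs between two vowels → [ð] by rule 2.
/a/ (between /d/ and /ɡ/) is unaffected → [a].
/ɡ/ — between /a/ and /d/; rule 2 does not apply here → [ɡ].
/d/ — between /ɡ/ and /u/; rule 2 does not apply here → [d].
/u/ stays [u].

[teˈkʰoðaɡdu]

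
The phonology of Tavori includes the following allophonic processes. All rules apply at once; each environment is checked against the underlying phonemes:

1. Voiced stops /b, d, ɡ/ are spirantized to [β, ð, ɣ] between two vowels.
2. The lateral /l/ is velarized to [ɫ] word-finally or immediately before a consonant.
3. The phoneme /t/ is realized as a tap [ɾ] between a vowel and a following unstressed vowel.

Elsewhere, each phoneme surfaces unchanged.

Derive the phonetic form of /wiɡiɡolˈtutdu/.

/w/ (word-initial) is unaffected → [w].
/i/ (between /w/ and /ɡ/): no rule targets it → [i].
/ɡ/ (between /i/ and /i/): between two vowels, so rule 1 applies → [ɣ].
/i/ (between /ɡ/ and /ɡ/): no rule targets it → [i].
/ɡ/ meets the environment for rule 1 (between two vowels) → [ɣ].
/o/ stays [o].
/l/ (between /o/ and /t/): word-finally or immediately before a consonant, so rule 2 applies → [ɫ].
/t/ (between /l/ and /u/) is in the target of rule 3 but the environment (between a vowel and a following unstressed vowel) is not met → [t].
/u/ (between /t/ and /t/): no rule targets it → [u].
/t/ (between /u/ and /d/) fails the environment for rule 3, so it stays [t].
/d/ — between /t/ and /u/; rule 1 does not apply here → [d].
/u/ (word-final): no rule targets it → [u].

[wiɣiɣoɫˈtutdu]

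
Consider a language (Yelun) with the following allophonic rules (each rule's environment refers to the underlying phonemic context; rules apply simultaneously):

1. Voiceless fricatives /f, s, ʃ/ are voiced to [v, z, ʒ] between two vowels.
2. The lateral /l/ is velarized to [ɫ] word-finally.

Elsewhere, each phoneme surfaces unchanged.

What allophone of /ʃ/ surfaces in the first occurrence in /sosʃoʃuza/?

[ʃ]

/ʃ/ (between /s/ and /o/): rule 1 targets it, but not between two vowels → unchanged [ʃ].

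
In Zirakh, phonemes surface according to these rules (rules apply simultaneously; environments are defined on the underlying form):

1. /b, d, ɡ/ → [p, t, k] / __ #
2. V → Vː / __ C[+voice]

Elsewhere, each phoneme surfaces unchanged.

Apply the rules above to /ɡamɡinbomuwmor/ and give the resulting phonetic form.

[ɡaːmɡiːnboːmuːwmoːr]

/ɡ/ — word-initial; rule 1 does not apply here → [ɡ].
/a/ (between /ɡ/ and /m/) occurs before a voiced consonant → [aː] by rule 2.
/m/ stays [m].
/ɡ/ (between /m/ and /i/) fails the environment for rule 1, so it stays [ɡ].
Rule 2 applies to /i/ (between /ɡ/ and /n/: before a voiced consonant) → [iː].
/n/ — not in any rule's target class → [n].
/b/ (between /n/ and /o/) fails the environment for rule 1, so it stays [b].
/o/ (between /b/ and /m/) occurs before a voiced consonant → [oː] by rule 2.
/m/ stays [m].
/u/ (between /m/ and /w/) occurs before a voiced consonant → [uː] by rule 2.
/w/ — not in any rule's target class → [w].
/m/ (between /w/ and /o/) is unaffected → [m].
/o/ (between /m/ and /r/): before a voiced consonant, so rule 2 applies → [oː].
/r/ (word-final) is unaffected → [r].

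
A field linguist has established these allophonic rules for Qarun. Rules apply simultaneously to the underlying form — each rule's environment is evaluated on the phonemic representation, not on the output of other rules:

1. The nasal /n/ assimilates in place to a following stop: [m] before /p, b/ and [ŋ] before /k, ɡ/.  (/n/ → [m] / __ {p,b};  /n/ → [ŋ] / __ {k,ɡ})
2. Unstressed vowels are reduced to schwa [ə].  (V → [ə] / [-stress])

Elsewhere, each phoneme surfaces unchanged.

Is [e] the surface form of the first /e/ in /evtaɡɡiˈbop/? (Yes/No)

No

Rule 2 applies to /e/ (word-initial: in an unstressed syllable) → [ə].
The actual realization is [ə], not [e].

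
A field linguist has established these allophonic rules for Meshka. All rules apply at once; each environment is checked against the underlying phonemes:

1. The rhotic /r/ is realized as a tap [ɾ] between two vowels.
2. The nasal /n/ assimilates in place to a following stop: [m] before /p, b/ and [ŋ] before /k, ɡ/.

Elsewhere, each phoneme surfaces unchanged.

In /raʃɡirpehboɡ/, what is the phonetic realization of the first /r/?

/r/ — word-initial; rule 1 does not apply here → [r].

[r]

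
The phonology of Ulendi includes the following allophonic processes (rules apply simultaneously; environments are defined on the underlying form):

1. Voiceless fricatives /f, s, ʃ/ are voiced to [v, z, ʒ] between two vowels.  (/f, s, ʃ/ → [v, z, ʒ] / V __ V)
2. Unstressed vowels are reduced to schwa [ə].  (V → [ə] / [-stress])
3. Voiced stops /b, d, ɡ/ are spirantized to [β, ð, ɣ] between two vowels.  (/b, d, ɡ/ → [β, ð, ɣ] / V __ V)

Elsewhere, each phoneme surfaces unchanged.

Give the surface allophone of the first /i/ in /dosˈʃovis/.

[ə]

Rule 2 applies to /i/ (between /v/ and /s/: in an unstressed syllable) → [ə].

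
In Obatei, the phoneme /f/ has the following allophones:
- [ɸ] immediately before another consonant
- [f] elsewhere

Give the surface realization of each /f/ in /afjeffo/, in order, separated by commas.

Occurrence 1 (position 2): immediately before another consonant → [ɸ].
Occurrence 2 (position 5): immediately before another consonant → [ɸ].
Occurrence 3 (position 6): no conditioning environment matches → elsewhere allophone [f].

[ɸ], [ɸ], [f]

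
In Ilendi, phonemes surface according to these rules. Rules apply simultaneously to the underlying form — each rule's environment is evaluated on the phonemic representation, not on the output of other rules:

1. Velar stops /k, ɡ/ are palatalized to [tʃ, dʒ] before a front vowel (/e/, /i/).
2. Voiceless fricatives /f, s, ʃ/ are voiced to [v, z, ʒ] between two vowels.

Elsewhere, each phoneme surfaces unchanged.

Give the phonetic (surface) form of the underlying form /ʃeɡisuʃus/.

/ʃ/ (word-initial) is in the target of rule 2 but the environment (between two vowels) is not met → [ʃ].
/ɡ/ (between /e/ and /i/): before a front vowel, so rule 1 applies → [dʒ].
Rule 2 applies to /s/ (between /i/ and /u/: between two vowels) → [z].
Rule 2 applies to /ʃ/ (between /u/ and /u/: between two vowels) → [ʒ].
/s/ — word-final; rule 2 does not apply here → [s].

[ʃedʒizuʒus]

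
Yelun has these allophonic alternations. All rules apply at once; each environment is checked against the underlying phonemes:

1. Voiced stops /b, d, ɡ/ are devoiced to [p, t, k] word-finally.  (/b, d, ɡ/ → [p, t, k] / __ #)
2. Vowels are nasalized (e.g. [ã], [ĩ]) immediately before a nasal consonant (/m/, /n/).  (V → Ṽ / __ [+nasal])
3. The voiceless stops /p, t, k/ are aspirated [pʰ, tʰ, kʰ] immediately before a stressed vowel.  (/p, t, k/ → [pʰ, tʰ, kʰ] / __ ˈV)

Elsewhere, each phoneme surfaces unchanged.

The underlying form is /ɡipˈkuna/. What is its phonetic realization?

[ɡipˈkʰũna]

/ɡ/ — word-initial; rule 1 does not apply here → [ɡ].
/i/ (between /ɡ/ and /p/) fails the environment for rule 2, so it stays [i].
/p/ — between /i/ and /k/; rule 3 does not apply here → [p].
Rule 3 applies to /k/ (between /p/ and /u/: immediately before a stressed vowel) → [kʰ].
Rule 2 applies to /u/ (between /k/ and /n/: before a nasal consonant) → [ũ].
/n/ (between /u/ and /a/): no rule targets it → [n].
/a/ (word-final) is in the target of rule 2 but the environment (before a nasal consonant) is not met → [a].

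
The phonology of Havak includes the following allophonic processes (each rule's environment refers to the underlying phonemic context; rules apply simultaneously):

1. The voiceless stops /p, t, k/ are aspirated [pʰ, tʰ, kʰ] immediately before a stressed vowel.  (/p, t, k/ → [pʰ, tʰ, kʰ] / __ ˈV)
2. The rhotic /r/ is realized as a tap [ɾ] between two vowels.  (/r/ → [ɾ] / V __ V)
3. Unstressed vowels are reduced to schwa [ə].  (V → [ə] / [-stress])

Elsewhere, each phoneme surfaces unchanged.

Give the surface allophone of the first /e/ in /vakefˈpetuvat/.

/e/ meets the environment for rule 3 (in an unstressed syllable) → [ə].

[ə]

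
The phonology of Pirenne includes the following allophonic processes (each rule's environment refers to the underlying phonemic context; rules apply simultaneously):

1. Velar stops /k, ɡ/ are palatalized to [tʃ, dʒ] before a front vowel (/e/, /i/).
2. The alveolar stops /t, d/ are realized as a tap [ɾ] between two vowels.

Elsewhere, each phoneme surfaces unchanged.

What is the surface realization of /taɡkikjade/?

/t/ — word-initial; rule 2 does not apply here → [t].
/ɡ/ — between /a/ and /k/; rule 1 does not apply here → [ɡ].
/k/ — between /ɡ/ and /i/, before a front vowel — surfaces as [tʃ] (rule 1).
/k/ — between /i/ and /j/; rule 1 does not apply here → [k].
/d/ (between /a/ and /e/): between two vowels, so rule 2 applies → [ɾ].

[taɡtʃikjaɾe]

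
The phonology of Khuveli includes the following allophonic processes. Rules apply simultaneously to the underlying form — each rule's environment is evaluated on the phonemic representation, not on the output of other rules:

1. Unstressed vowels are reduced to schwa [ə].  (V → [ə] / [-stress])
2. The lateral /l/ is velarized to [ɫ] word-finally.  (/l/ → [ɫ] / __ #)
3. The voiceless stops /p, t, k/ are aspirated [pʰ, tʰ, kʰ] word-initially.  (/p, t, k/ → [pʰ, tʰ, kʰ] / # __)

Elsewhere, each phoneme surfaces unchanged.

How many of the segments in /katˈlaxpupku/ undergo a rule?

4

Segments that undergo a rule: /k/ → [kʰ] (rule 3); /a/ → [ə] (rule 1); /u/ → [ə] (rule 1); /u/ → [ə] (rule 1).
All other segments surface unchanged.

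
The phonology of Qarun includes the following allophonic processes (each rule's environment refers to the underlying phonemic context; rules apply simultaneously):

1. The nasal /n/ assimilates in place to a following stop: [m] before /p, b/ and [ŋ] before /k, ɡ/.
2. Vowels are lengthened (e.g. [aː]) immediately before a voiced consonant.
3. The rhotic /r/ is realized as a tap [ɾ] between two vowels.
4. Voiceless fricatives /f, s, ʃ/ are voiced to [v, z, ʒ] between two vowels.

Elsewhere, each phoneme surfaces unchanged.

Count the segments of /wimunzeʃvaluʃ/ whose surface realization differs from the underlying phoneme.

3

Segments that undergo a rule: /i/ → [iː] (rule 2); /u/ → [uː] (rule 2); /a/ → [aː] (rule 2).
All other segments surface unchanged.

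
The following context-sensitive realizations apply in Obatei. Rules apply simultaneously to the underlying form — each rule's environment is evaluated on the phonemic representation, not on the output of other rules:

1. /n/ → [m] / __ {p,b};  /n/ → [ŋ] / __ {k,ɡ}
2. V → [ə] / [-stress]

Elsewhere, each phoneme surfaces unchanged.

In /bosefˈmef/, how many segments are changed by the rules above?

2

Segments that undergo a rule: /o/ → [ə] (rule 2); /e/ → [ə] (rule 2).
All other segments surface unchanged.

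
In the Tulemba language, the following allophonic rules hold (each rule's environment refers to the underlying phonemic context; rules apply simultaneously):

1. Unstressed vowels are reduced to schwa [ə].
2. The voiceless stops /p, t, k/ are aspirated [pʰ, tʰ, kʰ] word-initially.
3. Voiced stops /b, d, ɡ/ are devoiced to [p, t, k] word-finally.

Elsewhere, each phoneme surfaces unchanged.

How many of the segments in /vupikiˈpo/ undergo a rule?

3

Segments that undergo a rule: /u/ → [ə] (rule 1); /i/ → [ə] (rule 1); /i/ → [ə] (rule 1).
All other segments surface unchanged.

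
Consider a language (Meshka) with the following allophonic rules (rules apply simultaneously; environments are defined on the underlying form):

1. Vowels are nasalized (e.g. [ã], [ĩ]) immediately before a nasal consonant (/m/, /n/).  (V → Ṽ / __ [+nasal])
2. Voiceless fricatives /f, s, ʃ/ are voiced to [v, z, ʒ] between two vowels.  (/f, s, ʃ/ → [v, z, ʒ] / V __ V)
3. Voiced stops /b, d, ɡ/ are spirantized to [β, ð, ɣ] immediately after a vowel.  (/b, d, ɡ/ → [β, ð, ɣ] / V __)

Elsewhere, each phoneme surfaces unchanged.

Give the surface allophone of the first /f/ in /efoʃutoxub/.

[v]

/f/ (between /e/ and /o/): between two vowels, so rule 2 applies → [v].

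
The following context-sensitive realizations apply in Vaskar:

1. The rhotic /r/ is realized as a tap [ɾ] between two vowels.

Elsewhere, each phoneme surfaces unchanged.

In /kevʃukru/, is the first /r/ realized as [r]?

Yes

/r/ (between /k/ and /u/): rule 1 targets it, but not between two vowels → unchanged [r].
The actual realization is [r], which matches [r].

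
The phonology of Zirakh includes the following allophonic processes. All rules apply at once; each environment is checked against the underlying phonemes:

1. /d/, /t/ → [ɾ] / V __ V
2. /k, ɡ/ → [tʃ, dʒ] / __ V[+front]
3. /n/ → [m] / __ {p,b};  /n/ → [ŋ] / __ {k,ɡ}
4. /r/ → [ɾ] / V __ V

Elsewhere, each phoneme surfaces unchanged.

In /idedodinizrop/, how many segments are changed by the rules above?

3

Segments that undergo a rule: /d/ → [ɾ] (rule 1); /d/ → [ɾ] (rule 1); /d/ → [ɾ] (rule 1).
All other segments surface unchanged.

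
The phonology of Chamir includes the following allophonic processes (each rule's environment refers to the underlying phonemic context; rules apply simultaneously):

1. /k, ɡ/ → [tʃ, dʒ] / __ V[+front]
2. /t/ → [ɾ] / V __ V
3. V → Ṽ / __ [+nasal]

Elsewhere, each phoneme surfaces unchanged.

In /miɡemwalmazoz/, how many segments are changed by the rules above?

Segments that undergo a rule: /ɡ/ → [dʒ] (rule 1); /e/ → [ẽ] (rule 3).
All other segments surface unchanged.

2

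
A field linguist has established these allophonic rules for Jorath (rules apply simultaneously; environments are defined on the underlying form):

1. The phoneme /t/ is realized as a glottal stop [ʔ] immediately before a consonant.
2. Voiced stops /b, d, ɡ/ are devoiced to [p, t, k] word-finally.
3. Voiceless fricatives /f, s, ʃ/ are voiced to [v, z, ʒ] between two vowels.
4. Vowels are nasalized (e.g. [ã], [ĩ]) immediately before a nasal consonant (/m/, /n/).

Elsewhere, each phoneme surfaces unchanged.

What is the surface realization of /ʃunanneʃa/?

[ʃũnãnneʒa]

/ʃ/ — word-initial; rule 3 does not apply here → [ʃ].
Rule 4 applies to /u/ (between /ʃ/ and /n/: before a nasal consonant) → [ũ].
/n/ (between /u/ and /a/) is unaffected → [n].
Rule 4 applies to /a/ (between /n/ and /n/: before a nasal consonant) → [ã].
/n/ (between /a/ and /n/) is unaffected → [n].
/n/ stays [n].
/e/ (between /n/ and /ʃ/) fails the environment for rule 4, so it stays [e].
Rule 3 applies to /ʃ/ (between /e/ and /a/: between two vowels) → [ʒ].
/a/ — word-final; rule 4 does not apply here → [a].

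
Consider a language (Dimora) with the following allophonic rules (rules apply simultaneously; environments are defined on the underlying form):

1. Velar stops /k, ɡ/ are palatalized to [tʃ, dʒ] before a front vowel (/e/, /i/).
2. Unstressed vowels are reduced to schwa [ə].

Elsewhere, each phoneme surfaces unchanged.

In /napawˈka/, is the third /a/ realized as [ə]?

/a/ (word-final): rule 2 targets it, but not in an unstressed syllable → unchanged [a].
The actual realization is [a], not [ə].

No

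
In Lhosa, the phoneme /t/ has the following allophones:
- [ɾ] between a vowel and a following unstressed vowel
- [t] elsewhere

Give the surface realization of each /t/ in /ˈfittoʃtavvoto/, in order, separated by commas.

[t], [t], [t], [ɾ]

Occurrence 1 (position 3): no conditioning environment matches → elsewhere allophone [t].
Occurrence 2 (position 4): no conditioning environment matches → elsewhere allophone [t].
Occurrence 3 (position 7): no conditioning environment matches → elsewhere allophone [t].
Occurrence 4 (position 12): between a vowel and a following unstressed vowel → [ɾ].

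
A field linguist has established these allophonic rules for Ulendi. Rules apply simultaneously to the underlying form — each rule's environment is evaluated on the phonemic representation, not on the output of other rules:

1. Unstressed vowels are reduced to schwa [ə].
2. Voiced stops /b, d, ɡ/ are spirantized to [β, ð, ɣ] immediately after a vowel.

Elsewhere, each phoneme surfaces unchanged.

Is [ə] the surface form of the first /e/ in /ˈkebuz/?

/e/ (between /k/ and /b/): rule 1 targets it, but not in an unstressed syllable → unchanged [e].
The actual realization is [e], not [ə].

No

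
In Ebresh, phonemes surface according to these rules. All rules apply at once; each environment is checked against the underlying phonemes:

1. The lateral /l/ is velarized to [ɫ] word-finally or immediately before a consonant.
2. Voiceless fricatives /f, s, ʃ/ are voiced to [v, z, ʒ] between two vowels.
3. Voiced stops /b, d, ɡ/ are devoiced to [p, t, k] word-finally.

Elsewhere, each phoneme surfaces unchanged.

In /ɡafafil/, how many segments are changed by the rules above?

3

Segments that undergo a rule: /f/ → [v] (rule 2); /f/ → [v] (rule 2); /l/ → [ɫ] (rule 1).
All other segments surface unchanged.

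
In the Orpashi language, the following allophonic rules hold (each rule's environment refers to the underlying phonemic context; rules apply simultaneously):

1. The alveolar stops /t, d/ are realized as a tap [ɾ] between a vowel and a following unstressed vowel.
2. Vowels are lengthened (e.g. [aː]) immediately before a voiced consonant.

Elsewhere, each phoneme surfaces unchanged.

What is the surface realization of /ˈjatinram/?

[ˈjaɾiːnraːm]

/a/ — between /j/ and /t/; rule 2 does not apply here → [a].
Rule 1 applies to /t/ (between /a/ and /i/: between a vowel and a following unstressed vowel) → [ɾ].
/i/ (between /t/ and /n/) occurs before a voiced consonant → [iː] by rule 2.
/a/ (between /r/ and /m/) occurs before a voiced consonant → [aː] by rule 2.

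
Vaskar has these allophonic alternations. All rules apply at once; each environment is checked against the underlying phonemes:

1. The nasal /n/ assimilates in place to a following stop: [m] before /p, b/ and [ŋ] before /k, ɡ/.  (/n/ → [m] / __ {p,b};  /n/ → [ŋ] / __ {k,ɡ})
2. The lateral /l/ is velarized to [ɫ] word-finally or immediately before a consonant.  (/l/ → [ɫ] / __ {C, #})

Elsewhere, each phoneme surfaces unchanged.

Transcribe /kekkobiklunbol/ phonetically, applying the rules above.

[kekkobiklumboɫ]

/k/ (word-initial) is unaffected → [k].
/e/ stays [e].
/k/ stays [k].
/k/ (between /k/ and /o/): no rule targets it → [k].
/o/ (between /k/ and /b/): no rule targets it → [o].
/b/ stays [b].
/i/ (between /b/ and /k/) is unaffected → [i].
/k/ (between /i/ and /l/): no rule targets it → [k].
/l/ (between /k/ and /u/) is in the target of rule 2 but the environment (word-finally or immediately before a consonant) is not met → [l].
/u/ (between /l/ and /n/): no rule targets it → [u].
/n/ — between /u/ and /b/, before a labial or velar stop — surfaces as [m] (rule 1).
/b/ stays [b].
/o/ (between /b/ and /l/): no rule targets it → [o].
/l/ meets the environment for rule 2 (word-finally or immediately before a consonant) → [ɫ].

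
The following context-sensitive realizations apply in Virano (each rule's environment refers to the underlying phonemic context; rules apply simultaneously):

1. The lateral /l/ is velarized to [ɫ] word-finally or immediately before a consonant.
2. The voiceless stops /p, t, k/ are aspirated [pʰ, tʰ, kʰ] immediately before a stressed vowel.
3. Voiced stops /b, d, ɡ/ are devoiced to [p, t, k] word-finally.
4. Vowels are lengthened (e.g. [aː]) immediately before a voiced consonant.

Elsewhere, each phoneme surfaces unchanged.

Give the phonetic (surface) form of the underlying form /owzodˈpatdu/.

[oːwzoːdˈpʰatdu]

/o/ meets the environment for rule 4 (before a voiced consonant) → [oː].
/w/ (between /o/ and /z/) is unaffected → [w].
/z/ stays [z].
/o/ (between /z/ and /d/): before a voiced consonant, so rule 4 applies → [oː].
/d/ (between /o/ and /p/) fails the environment for rule 3, so it stays [d].
/p/ meets the environment for rule 2 (immediately before a stressed vowel) → [pʰ].
/a/ (between /p/ and /t/) is in the target of rule 4 but the environment (before a voiced consonant) is not met → [a].
/t/ (between /a/ and /d/): rule 2 targets it, but not immediately before a stressed vowel → unchanged [t].
/d/ — between /t/ and /u/; rule 3 does not apply here → [d].
/u/ — word-final; rule 4 does not apply here → [u].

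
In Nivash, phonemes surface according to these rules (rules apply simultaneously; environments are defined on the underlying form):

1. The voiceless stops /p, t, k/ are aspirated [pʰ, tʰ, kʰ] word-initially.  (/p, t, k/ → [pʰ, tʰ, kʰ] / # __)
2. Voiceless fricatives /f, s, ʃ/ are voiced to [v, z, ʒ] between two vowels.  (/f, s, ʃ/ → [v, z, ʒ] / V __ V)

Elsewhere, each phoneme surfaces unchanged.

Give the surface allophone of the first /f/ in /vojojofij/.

/f/ meets the environment for rule 2 (between two vowels) → [v].

[v]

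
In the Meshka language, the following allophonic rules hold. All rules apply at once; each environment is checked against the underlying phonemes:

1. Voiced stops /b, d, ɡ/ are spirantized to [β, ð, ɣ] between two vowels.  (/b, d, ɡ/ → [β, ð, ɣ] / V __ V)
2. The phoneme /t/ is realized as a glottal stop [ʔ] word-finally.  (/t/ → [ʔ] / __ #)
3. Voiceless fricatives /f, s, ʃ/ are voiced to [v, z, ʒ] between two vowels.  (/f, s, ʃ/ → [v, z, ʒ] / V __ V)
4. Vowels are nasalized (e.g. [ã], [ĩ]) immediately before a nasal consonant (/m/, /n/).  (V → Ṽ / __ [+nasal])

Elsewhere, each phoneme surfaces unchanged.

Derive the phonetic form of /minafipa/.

[mĩnavipa]

/i/ — between /m/ and /n/, before a nasal consonant — surfaces as [ĩ] (rule 4).
/a/ (between /n/ and /f/): rule 4 targets it, but not before a nasal consonant → unchanged [a].
Rule 3 applies to /f/ (between /a/ and /i/: between two vowels) → [v].
/i/ (between /f/ and /p/): rule 4 targets it, but not before a nasal consonant → unchanged [i].
/a/ (word-final) fails the environment for rule 4, so it stays [a].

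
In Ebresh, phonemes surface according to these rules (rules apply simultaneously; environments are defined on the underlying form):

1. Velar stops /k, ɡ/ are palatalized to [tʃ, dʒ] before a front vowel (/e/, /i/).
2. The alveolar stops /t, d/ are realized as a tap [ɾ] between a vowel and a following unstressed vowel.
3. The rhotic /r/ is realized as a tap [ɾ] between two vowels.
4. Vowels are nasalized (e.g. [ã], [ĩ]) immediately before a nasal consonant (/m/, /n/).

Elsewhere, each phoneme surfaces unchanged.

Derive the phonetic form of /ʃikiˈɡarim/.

[ʃitʃiˈɡaɾĩm]

/ʃ/ (word-initial): no rule targets it → [ʃ].
/i/ (between /ʃ/ and /k/) is in the target of rule 4 but the environment (before a nasal consonant) is not met → [i].
/k/ — between /i/ and /i/, before a front vowel — surfaces as [tʃ] (rule 1).
/i/ (between /k/ and /ɡ/): rule 4 targets it, but not before a nasal consonant → unchanged [i].
/ɡ/ (between /i/ and /a/): rule 1 targets it, but not before a front vowel → unchanged [ɡ].
/a/ (between /ɡ/ and /r/) fails the environment for rule 4, so it stays [a].
/r/ meets the environment for rule 3 (between two vowels) → [ɾ].
/i/ — between /r/ and /m/, before a nasal consonant — surfaces as [ĩ] (rule 4).
/m/ — not in any rule's target class → [m].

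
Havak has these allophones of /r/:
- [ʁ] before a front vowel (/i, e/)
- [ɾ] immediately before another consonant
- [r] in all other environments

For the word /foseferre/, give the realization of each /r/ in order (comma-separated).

Occurrence 1 (position 7): immediately before another consonant → [ɾ].
Occurrence 2 (position 8): before a front vowel (/i, e/) → [ʁ].

[ɾ], [ʁ]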